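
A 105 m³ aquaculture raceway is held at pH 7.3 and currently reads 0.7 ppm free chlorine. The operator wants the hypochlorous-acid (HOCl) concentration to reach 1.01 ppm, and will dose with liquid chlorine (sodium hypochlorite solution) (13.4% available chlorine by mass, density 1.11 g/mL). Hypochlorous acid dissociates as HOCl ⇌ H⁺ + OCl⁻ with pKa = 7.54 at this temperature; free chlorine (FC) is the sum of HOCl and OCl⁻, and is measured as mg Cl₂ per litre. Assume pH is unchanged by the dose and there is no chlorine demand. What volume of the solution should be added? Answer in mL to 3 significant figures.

629 mL

Volume: 105 m³ = 105,000 L.
[OCl⁻]/[HOCl] = 10^(pH − pKa) = 10^(7.3 − 7.54) = 0.5754; fraction as HOCl = 1/(1 + 0.5754) = 0.6347.
Free chlorine required for 1.01 ppm HOCl: 1.01 / 0.6347 = 1.591 ppm.
FC to add: 1.591 − 0.7 = 0.8912 mg/L as Cl₂.
Cl₂ equivalent: 0.8912 mg/L × 105,000 L = 93.58 g.
Product at 13.4% available Cl: 93.58 / 0.134 = 698.3 g.
Volume: 698.3 g ÷ 1.11 g/mL = 629.1 mL.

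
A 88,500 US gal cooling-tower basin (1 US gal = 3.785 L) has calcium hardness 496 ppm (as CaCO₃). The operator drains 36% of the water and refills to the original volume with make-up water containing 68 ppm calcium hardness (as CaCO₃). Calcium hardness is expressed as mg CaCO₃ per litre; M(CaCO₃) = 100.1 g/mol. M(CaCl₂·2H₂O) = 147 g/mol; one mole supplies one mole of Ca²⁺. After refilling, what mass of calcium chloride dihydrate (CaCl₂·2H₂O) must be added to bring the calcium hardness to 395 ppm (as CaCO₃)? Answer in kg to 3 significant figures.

Volume: 88,500 US gal × 3.785 L/gal = 334,972 L.
After draining 36% and refilling: 496 × 0.64 + 68 × 0.36 = 341.92 ppm.
Deficit to target: 395 − 341.92 = 53.08 mg/L.
As CaCO₃: 53.08 mg/L × 334,972 L = 17,780 g; ÷ 100.1 = 177.6 mol Ca²⁺.
Mass: 177.6 × 147 = 26,110 g.

26.1 kg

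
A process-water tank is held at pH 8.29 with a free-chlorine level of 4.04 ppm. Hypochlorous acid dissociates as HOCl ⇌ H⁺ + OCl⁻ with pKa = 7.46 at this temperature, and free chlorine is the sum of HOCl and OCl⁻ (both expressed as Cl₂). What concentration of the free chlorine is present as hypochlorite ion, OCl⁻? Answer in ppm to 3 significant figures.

[OCl⁻]/[HOCl] = 10^(pH − pKa) = 10^(8.29 − 7.46) = 10^0.83 = 6.761.
Fraction as HOCl = 1 / (1 + 6.761) = 0.1289.
OCl⁻ = (1 − 0.1289) × 4.04 ppm = 3.519 ppm.

3.52 ppm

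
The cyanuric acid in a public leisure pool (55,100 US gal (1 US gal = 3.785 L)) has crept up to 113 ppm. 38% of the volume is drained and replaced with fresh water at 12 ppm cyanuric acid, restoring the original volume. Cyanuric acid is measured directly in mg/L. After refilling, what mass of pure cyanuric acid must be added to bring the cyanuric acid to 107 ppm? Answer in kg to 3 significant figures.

6.75 kg

Volume: 55,100 US gal × 3.785 L/gal = 208,554 L.
After draining 38% and refilling: 113 × 0.62 + 12 × 0.38 = 74.62 ppm.
Deficit to target: 107 − 74.62 = 32.38 mg/L.
Mass: 32.38 mg/L × 208,554 L = 6753 g cyanuric acid.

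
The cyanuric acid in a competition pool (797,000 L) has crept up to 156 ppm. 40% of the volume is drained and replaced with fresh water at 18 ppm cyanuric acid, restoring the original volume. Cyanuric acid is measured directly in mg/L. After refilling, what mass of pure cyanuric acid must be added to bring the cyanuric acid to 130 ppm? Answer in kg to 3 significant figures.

23.3 kg

After draining 40% and refilling: 156 × 0.60 + 18 × 0.40 = 100.8 ppm.
Deficit to target: 130 − 100.8 = 29.2 mg/L.
Mass: 29.2 mg/L × 797,000 L = 23,270 g cyanuric acid.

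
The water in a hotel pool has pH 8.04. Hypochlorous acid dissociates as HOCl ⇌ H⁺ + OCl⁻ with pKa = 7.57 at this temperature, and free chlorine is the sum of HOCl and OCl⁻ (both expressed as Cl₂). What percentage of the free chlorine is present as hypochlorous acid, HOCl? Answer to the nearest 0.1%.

[OCl⁻]/[HOCl] = 10^(pH − pKa) = 10^(8.04 − 7.57) = 10^0.47 = 2.951.
Fraction as HOCl = 1 / (1 + 2.951) = 0.2531.

25.3%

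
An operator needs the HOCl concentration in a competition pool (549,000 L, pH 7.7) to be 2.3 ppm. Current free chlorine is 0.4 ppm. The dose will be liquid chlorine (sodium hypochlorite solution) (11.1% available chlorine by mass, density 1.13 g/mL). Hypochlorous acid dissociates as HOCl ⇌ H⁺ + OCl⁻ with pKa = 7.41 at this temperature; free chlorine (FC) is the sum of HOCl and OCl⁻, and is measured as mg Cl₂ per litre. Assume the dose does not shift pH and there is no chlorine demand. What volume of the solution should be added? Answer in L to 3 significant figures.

[OCl⁻]/[HOCl] = 10^(pH − pKa) = 10^(7.7 − 7.41) = 1.95; fraction as HOCl = 1/(1 + 1.95) = 0.339.
Free chlorine required for 2.3 ppm HOCl: 2.3 / 0.339 = 6.785 ppm.
FC to add: 6.785 − 0.4 = 6.385 mg/L as Cl₂.
Cl₂ equivalent: 6.385 mg/L × 549,000 L = 3505 g.
Product at 11.1% available Cl: 3505 / 0.111 = 31,580 g.
Volume: 31,580 g ÷ 1.13 g/mL = 27,950 mL.

27.9 L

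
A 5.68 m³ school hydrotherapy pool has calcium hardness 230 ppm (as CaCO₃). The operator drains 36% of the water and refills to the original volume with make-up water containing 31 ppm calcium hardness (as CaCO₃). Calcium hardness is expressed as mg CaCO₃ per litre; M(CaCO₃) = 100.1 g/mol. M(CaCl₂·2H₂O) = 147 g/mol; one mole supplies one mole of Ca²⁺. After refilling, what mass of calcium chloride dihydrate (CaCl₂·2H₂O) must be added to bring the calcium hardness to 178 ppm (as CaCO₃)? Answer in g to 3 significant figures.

164 g

Volume: 5.68 m³ = 5,680 L.
After draining 36% and refilling: 230 × 0.64 + 31 × 0.36 = 158.36 ppm.
Deficit to target: 178 − 158.36 = 19.64 mg/L.
As CaCO₃: 19.64 mg/L × 5,680 L = 111.6 g; ÷ 100.1 = 1.114 mol Ca²⁺.
Mass: 1.114 × 147 = 163.8 g.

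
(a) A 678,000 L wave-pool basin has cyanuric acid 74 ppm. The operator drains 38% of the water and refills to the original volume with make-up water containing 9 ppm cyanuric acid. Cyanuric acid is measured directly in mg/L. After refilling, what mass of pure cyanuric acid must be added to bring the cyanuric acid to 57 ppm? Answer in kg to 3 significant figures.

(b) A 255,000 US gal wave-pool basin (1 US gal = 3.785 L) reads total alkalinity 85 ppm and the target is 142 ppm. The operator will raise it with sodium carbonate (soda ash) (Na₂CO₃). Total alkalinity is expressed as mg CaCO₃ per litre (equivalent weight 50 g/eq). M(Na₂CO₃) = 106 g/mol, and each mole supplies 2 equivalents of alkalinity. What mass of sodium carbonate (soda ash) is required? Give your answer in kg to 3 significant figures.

(a) 5.22 kg; (b) 58.3 kg

(a) After draining 38% and refilling: 74 × 0.62 + 9 × 0.38 = 49.3 ppm.
(a) Deficit to target: 57 − 49.3 = 7.7 mg/L.
(a) Mass: 7.7 mg/L × 678,000 L = 5221 g cyanuric acid.

(b) Volume: 255,000 US gal × 3.785 L/gal = 965,175 L.
(b) Alkalinity to add: (142 − 85) = 57 mg/L as CaCO₃ × 965,175 L = 55,010 g as CaCO₃.
(b) Equivalents: 55,010 g ÷ 50 g/eq = 1100 eq.
(b) Each mole of Na₂CO₃ supplies 2 eq, so 1100 / 2 = 550.1 mol.
(b) Mass: 550.1 mol × 106 g/mol = 58,320 g.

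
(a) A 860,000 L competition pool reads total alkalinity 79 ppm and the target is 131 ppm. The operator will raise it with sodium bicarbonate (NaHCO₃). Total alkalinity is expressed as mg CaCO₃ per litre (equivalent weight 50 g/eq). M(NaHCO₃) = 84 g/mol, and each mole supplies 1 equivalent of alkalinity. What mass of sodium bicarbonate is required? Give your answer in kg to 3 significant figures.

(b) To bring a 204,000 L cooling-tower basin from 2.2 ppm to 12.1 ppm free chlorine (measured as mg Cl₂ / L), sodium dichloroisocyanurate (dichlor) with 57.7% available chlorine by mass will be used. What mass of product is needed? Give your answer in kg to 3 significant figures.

(a) Alkalinity to add: (131 − 79) = 52 mg/L as CaCO₃ × 860,000 L = 44,720 g as CaCO₃.
(a) Equivalents: 44,720 g ÷ 50 g/eq = 894.4 eq.
(a) NaHCO₃ supplies 1 eq per mole → 894.4 mol.
(a) Mass: 894.4 mol × 84 g/mol = 75,130 g.

(b) Chlorine deficit: 12.1 − 2.2 = 9.9 ppm = 9.9 mg/L as Cl₂.
(b) Cl₂ equivalent needed: 9.9 mg/L × 204,000 L = 2,020,000 mg = 2020 g.
(b) Product at 57.7% available chlorine: 2020 / 0.577 = 3500 g.

(a) 75.1 kg; (b) 3.50 kg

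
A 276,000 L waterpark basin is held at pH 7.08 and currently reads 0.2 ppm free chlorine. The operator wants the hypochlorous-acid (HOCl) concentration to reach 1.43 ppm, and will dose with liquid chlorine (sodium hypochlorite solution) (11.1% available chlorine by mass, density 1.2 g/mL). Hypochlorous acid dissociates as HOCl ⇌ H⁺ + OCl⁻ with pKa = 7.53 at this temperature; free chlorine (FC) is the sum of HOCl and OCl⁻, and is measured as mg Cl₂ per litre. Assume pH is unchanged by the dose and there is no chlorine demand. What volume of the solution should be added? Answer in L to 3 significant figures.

3.60 L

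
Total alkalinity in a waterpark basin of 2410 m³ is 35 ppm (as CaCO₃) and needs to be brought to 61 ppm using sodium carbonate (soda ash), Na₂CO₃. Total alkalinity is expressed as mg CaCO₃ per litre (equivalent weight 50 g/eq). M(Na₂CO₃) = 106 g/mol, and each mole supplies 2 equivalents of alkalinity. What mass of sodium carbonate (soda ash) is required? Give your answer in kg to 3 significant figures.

Volume: 2410 m³ = 2,410,000 L.
Alkalinity to add: (61 − 35) = 26 mg/L as CaCO₃ × 2,410,000 L = 62,660 g as CaCO₃.
Equivalents: 62,660 g ÷ 50 g/eq = 1253 eq.
Each mole of Na₂CO₃ supplies 2 eq, so 1253 / 2 = 626.6 mol.
Mass: 626.6 mol × 106 g/mol = 66,420 g.

66.4 kg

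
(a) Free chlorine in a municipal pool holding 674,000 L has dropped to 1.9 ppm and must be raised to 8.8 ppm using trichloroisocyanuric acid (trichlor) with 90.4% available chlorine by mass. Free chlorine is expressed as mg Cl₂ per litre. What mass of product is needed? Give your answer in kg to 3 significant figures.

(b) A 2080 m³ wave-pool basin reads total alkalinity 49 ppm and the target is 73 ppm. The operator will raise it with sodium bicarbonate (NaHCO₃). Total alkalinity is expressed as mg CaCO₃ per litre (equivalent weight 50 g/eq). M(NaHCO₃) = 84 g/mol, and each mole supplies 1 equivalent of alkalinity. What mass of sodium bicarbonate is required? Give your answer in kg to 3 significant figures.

(a) 5.14 kg; (b) 83.9 kg

(a) Chlorine deficit: 8.8 − 1.9 = 6.9 ppm = 6.9 mg/L as Cl₂.
(a) Cl₂ equivalent needed: 6.9 mg/L × 674,000 L = 4,651,000 mg = 4651 g.
(a) Product at 90.4% available chlorine: 4651 / 0.904 = 5144 g.

(b) Volume: 2080 m³ = 2,080,000 L.
(b) Alkalinity to add: (73 − 49) = 24 mg/L as CaCO₃ × 2,080,000 L = 49,920 g as CaCO₃.
(b) Equivalents: 49,920 g ÷ 50 g/eq = 998.4 eq.
(b) NaHCO₃ supplies 1 eq per mole → 998.4 mol.
(b) Mass: 998.4 mol × 84 g/mol = 83,870 g.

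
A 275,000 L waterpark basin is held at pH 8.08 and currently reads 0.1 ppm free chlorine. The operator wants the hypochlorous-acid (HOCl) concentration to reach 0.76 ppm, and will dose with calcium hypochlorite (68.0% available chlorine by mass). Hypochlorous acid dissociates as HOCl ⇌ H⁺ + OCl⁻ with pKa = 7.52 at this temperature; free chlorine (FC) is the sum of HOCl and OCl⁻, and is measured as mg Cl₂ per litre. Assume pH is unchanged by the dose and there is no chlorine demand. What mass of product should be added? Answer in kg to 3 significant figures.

1.38 kg

[OCl⁻]/[HOCl] = 10^(pH − pKa) = 10^(8.08 − 7.52) = 3.631; fraction as HOCl = 1/(1 + 3.631) = 0.2159.
Free chlorine required for 0.76 ppm HOCl: 0.76 / 0.2159 = 3.519 ppm.
FC to add: 3.519 − 0.1 = 3.419 mg/L as Cl₂.
Cl₂ equivalent: 3.419 mg/L × 275,000 L = 940.3 g.
Product at 68.0% available Cl: 940.3 / 0.68 = 1383 g.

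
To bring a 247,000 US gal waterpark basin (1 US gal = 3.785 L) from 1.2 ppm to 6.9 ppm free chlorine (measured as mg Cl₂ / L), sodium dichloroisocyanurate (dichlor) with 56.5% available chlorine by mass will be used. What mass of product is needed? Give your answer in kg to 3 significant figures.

Volume: 247,000 US gal × 3.785 L/gal = 934,895 L.
Chlorine deficit: 6.9 − 1.2 = 5.7 ppm = 5.7 mg/L as Cl₂.
Cl₂ equivalent needed: 5.7 mg/L × 934,895 L = 5,329,000 mg = 5329 g.
Product at 56.5% available chlorine: 5329 / 0.565 = 9432 g.

9.43 kg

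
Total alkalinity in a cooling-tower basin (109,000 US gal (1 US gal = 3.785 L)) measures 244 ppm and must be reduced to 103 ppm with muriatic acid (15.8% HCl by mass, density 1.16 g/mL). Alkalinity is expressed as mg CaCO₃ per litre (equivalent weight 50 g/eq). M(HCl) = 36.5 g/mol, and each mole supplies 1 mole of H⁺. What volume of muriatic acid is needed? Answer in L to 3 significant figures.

Volume: 109,000 US gal × 3.785 L/gal = 412,565 L.
Alkalinity to neutralize: (244 − 103) = 141 mg/L as CaCO₃ × 412,565 L = 58,170 g as CaCO₃.
Equivalents of H⁺ required: 58,170 ÷ 50 g/eq = 1163 eq = 1163 mol HCl.
Mass of HCl: 1163 × 36.5 = 42,470 g.
Mass of 15.8% solution: 42,470 / 0.158 = 268,800 g.
Volume: 268,800 g ÷ 1.16 g/mL = 231,700 mL.

232 L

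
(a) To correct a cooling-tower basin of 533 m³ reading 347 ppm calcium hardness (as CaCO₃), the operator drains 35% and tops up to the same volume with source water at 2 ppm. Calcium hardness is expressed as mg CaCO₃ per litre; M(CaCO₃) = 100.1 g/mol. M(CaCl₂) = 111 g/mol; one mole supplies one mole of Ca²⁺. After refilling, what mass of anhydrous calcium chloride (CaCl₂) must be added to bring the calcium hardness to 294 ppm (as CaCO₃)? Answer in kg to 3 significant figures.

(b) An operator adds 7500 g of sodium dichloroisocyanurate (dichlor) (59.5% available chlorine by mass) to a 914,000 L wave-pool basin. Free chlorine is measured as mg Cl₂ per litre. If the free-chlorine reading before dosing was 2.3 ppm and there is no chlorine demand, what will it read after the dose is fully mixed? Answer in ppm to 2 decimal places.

(a) Volume: 533 m³ = 533,000 L.
(a) After draining 35% and refilling: 347 × 0.65 + 2 × 0.35 = 226.25 ppm.
(a) Deficit to target: 294 − 226.25 = 67.75 mg/L.
(a) As CaCO₃: 67.75 mg/L × 533,000 L = 36,110 g; ÷ 100.1 = 360.7 mol Ca²⁺.
(a) Mass: 360.7 × 111 = 40,040 g.

(b) Available chlorine delivered: 7500 g × 0.595 = 4462 g as Cl₂.
(b) Concentration rise: 4462 g / 914,000 L = 4.882 mg/L = 4.88 ppm.
(b) Final FC: 2.3 + 4.88 = 7.18 ppm.

(a) 40.0 kg; (b) 7.18 ppm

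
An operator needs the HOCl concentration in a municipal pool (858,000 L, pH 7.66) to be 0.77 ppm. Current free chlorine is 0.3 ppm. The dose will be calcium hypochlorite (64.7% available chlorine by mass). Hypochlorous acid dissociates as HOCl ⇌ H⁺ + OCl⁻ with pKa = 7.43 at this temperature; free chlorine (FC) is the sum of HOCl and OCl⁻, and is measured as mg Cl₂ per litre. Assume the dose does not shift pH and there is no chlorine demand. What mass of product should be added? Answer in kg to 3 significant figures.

[OCl⁻]/[HOCl] = 10^(pH − pKa) = 10^(7.66 − 7.43) = 1.698; fraction as HOCl = 1/(1 + 1.698) = 0.3706.
Free chlorine required for 0.77 ppm HOCl: 0.77 / 0.3706 = 2.078 ppm.
FC to add: 2.078 − 0.3 = 1.778 mg/L as Cl₂.
Cl₂ equivalent: 1.778 mg/L × 858,000 L = 1525 g.
Product at 64.7% available Cl: 1525 / 0.647 = 2357 g.

2.36 kg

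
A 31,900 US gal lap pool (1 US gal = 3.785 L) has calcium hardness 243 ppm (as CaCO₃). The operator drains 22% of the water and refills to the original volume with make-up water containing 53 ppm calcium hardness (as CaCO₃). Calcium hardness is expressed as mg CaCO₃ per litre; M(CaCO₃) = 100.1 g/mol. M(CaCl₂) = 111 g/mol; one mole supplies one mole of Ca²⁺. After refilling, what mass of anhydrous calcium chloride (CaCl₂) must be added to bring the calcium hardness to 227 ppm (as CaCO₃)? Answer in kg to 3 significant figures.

3.45 kg

Volume: 31,900 US gal × 3.785 L/gal = 120,742 L.
After draining 22% and refilling: 243 × 0.78 + 53 × 0.22 = 201.2 ppm.
Deficit to target: 227 − 201.2 = 25.8 mg/L.
As CaCO₃: 25.8 mg/L × 120,742 L = 3115 g; ÷ 100.1 = 31.12 mol Ca²⁺.
Mass: 31.12 × 111 = 3454 g.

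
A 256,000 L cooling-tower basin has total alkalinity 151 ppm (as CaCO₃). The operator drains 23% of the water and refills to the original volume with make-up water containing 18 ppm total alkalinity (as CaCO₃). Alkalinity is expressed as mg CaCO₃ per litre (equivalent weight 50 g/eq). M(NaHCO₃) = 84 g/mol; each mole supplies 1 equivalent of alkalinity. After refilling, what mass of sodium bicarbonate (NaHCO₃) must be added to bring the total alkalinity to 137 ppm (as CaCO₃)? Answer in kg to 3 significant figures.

After draining 23% and refilling: 151 × 0.77 + 18 × 0.23 = 120.41 ppm.
Deficit to target: 137 − 120.41 = 16.59 mg/L.
As CaCO₃: 16.59 mg/L × 256,000 L = 4247 g; ÷ 50 g/eq ÷ 1 = 84.94 mol NaHCO₃.
Mass: 84.94 × 84 = 7135 g.

7.14 kg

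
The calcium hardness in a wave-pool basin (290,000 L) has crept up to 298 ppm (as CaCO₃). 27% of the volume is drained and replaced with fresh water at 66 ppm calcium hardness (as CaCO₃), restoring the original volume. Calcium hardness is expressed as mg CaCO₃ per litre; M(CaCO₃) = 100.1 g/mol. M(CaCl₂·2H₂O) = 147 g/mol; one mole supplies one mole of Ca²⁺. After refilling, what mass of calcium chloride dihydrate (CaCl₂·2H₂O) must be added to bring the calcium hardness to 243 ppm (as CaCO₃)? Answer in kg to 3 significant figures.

After draining 27% and refilling: 298 × 0.73 + 66 × 0.27 = 235.36 ppm.
Deficit to target: 243 − 235.36 = 7.64 mg/L.
As CaCO₃: 7.64 mg/L × 290,000 L = 2216 g; ÷ 100.1 = 22.13 mol Ca²⁺.
Mass: 22.13 × 147 = 3254 g.

3.25 kg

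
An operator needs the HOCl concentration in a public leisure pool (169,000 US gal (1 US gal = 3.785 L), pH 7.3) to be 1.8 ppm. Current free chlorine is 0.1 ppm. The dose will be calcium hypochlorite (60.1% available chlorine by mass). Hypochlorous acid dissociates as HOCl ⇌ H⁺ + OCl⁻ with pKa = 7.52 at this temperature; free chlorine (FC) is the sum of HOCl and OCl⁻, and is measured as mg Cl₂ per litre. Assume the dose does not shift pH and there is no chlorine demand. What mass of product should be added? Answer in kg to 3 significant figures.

Volume: 169,000 US gal × 3.785 L/gal = 639,665 L.
[OCl⁻]/[HOCl] = 10^(pH − pKa) = 10^(7.3 − 7.52) = 0.6026; fraction as HOCl = 1/(1 + 0.6026) = 0.624.
Free chlorine required for 1.8 ppm HOCl: 1.8 / 0.624 = 2.885 ppm.
FC to add: 2.885 − 0.1 = 2.785 mg/L as Cl₂.
Cl₂ equivalent: 2.785 mg/L × 639,665 L = 1781 g.
Product at 60.1% available Cl: 1781 / 0.601 = 2964 g.

2.96 kg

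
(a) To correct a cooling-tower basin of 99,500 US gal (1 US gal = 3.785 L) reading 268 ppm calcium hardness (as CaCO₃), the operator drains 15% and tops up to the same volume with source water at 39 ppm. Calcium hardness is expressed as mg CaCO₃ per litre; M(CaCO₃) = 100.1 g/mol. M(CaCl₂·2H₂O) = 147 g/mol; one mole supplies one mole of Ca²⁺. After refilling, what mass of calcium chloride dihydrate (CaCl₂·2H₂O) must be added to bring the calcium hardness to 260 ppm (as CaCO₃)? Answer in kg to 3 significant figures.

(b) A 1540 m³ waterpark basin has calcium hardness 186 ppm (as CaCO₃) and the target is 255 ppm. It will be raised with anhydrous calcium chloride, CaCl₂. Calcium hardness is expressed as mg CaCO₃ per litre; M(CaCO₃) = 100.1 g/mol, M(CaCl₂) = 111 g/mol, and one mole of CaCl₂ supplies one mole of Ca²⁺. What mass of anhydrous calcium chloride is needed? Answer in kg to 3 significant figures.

(a) Volume: 99,500 US gal × 3.785 L/gal = 376,608 L.
(a) After draining 15% and refilling: 268 × 0.85 + 39 × 0.15 = 233.65 ppm.
(a) Deficit to target: 260 − 233.65 = 26.35 mg/L.
(a) As CaCO₃: 26.35 mg/L × 376,608 L = 9924 g; ÷ 100.1 = 99.14 mol Ca²⁺.
(a) Mass: 99.14 × 147 = 14,570 g.

(b) Volume: 1540 m³ = 1,540,000 L.
(b) Hardness to add: (255 − 186) = 69 mg/L as CaCO₃ × 1,540,000 L = 106,300 g as CaCO₃.
(b) Moles of Ca²⁺ (1 mol Ca²⁺ ≡ 1 mol CaCO₃): 106,300 / 100.1 g/mol = 1062 mol.
(b) Mass of CaCl₂: 1062 × 111 = 117,800 g.

(a) 14.6 kg; (b) 118 kg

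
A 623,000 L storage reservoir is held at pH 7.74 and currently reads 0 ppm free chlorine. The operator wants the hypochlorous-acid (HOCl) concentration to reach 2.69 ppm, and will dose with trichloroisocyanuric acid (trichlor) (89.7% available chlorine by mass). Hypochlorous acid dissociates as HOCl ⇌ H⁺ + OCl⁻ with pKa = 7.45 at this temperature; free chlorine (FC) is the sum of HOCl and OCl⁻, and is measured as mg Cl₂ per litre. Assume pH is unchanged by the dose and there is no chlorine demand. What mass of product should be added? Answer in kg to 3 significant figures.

5.51 kg

[OCl⁻]/[HOCl] = 10^(pH − pKa) = 10^(7.74 − 7.45) = 1.95; fraction as HOCl = 1/(1 + 1.95) = 0.339.
Free chlorine required for 2.69 ppm HOCl: 2.69 / 0.339 = 7.935 ppm.
FC to add: 7.935 − 0 = 7.935 mg/L as Cl₂.
Cl₂ equivalent: 7.935 mg/L × 623,000 L = 4944 g.
Product at 89.7% available Cl: 4944 / 0.897 = 5511 g.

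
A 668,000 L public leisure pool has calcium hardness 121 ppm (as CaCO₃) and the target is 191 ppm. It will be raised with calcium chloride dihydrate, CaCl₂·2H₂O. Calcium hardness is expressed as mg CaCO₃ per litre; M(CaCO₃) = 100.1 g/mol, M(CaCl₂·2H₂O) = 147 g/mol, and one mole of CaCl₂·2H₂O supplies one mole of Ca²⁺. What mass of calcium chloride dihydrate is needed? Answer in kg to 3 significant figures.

68.7 kg

Hardness to add: (191 − 121) = 70 mg/L as CaCO₃ × 668,000 L = 46,760 g as CaCO₃.
Moles of Ca²⁺ (1 mol Ca²⁺ ≡ 1 mol CaCO₃): 46,760 / 100.1 g/mol = 467.1 mol.
Mass of CaCl₂·2H₂O: 467.1 × 147 = 68,670 g.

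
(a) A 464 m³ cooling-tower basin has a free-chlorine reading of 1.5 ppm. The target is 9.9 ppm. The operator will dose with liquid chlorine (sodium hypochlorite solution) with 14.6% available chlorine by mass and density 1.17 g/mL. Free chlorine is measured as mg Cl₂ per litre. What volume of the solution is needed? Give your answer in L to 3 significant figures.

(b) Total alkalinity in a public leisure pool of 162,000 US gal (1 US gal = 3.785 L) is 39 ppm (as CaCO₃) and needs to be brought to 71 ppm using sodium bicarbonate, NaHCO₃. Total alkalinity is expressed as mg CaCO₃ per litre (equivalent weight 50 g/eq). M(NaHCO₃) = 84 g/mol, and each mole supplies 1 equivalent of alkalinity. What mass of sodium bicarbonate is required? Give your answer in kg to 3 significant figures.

(a) Volume: 464 m³ = 464,000 L.
(a) Chlorine deficit: 9.9 − 1.5 = 8.4 ppm = 8.4 mg/L as Cl₂.
(a) Cl₂ equivalent needed: 8.4 mg/L × 464,000 L = 3,898,000 mg = 3898 g.
(a) Product at 14.6% available chlorine: 3898 / 0.146 = 26,700 g.
(a) Volume at density 1.17 g/mL: 26,700 g ÷ 1.17 g/mL = 22,820 mL.

(b) Volume: 162,000 US gal × 3.785 L/gal = 613,170 L.
(b) Alkalinity to add: (71 − 39) = 32 mg/L as CaCO₃ × 613,170 L = 19,620 g as CaCO₃.
(b) Equivalents: 19,620 g ÷ 50 g/eq = 392.4 eq.
(b) NaHCO₃ supplies 1 eq per mole → 392.4 mol.
(b) Mass: 392.4 mol × 84 g/mol = 32,960 g.

(a) 22.8 L; (b) 33.0 kg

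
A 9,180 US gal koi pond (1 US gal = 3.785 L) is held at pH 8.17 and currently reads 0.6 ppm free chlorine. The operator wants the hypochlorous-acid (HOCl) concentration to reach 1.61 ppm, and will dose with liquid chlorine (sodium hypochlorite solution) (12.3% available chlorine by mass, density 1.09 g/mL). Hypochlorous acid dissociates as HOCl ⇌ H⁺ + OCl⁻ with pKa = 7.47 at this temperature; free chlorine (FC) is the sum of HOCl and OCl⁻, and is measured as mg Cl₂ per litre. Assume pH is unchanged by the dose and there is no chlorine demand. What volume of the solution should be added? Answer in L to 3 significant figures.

2.35 L

Volume: 9,180 US gal × 3.785 L/gal = 34,746 L.
[OCl⁻]/[HOCl] = 10^(pH − pKa) = 10^(8.17 − 7.47) = 5.012; fraction as HOCl = 1/(1 + 5.012) = 0.1663.
Free chlorine required for 1.61 ppm HOCl: 1.61 / 0.1663 = 9.679 ppm.
FC to add: 9.679 − 0.6 = 9.079 mg/L as Cl₂.
Cl₂ equivalent: 9.079 mg/L × 34,746 L = 315.5 g.
Product at 12.3% available Cl: 315.5 / 0.123 = 2565 g.
Volume: 2565 g ÷ 1.09 g/mL = 2353 mL.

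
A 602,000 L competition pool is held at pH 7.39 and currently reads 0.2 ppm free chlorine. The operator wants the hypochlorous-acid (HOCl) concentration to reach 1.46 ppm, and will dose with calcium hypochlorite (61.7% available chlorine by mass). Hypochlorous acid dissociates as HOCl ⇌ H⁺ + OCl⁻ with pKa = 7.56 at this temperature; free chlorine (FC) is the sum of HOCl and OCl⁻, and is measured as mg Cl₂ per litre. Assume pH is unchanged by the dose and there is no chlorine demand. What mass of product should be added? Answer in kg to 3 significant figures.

2.19 kg

[OCl⁻]/[HOCl] = 10^(pH − pKa) = 10^(7.39 − 7.56) = 0.6761; fraction as HOCl = 1/(1 + 0.6761) = 0.5966.
Free chlorine required for 1.46 ppm HOCl: 1.46 / 0.5966 = 2.447 ppm.
FC to add: 2.447 − 0.2 = 2.247 mg/L as Cl₂.
Cl₂ equivalent: 2.247 mg/L × 602,000 L = 1353 g.
Product at 61.7% available Cl: 1353 / 0.617 = 2192 g.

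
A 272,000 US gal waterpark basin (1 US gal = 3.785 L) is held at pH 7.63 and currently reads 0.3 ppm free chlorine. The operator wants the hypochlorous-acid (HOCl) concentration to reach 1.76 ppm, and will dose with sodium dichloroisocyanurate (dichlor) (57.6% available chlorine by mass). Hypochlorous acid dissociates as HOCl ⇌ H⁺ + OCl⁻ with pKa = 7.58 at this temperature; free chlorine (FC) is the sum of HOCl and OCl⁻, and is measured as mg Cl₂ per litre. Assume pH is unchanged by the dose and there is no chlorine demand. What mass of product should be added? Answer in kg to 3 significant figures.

Volume: 272,000 US gal × 3.785 L/gal = 1,029,520 L.
[OCl⁻]/[HOCl] = 10^(pH − pKa) = 10^(7.63 − 7.58) = 1.122; fraction as HOCl = 1/(1 + 1.122) = 0.4712.
Free chlorine required for 1.76 ppm HOCl: 1.76 / 0.4712 = 3.735 ppm.
FC to add: 3.735 − 0.3 = 3.435 mg/L as Cl₂.
Cl₂ equivalent: 3.435 mg/L × 1,029,520 L = 3536 g.
Product at 57.6% available Cl: 3536 / 0.576 = 6139 g.

6.14 kg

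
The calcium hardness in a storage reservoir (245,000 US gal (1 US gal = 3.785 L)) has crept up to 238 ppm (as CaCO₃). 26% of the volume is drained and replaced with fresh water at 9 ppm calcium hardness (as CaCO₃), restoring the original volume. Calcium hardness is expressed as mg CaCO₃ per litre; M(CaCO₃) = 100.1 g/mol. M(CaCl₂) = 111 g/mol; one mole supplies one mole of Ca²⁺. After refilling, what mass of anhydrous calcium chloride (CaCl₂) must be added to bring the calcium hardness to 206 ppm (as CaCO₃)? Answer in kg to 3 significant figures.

Volume: 245,000 US gal × 3.785 L/gal = 927,325 L.
After draining 26% and refilling: 238 × 0.74 + 9 × 0.26 = 178.46 ppm.
Deficit to target: 206 − 178.46 = 27.54 mg/L.
As CaCO₃: 27.54 mg/L × 927,325 L = 25,540 g; ÷ 100.1 = 255.1 mol Ca²⁺.
Mass: 255.1 × 111 = 28,320 g.

28.3 kg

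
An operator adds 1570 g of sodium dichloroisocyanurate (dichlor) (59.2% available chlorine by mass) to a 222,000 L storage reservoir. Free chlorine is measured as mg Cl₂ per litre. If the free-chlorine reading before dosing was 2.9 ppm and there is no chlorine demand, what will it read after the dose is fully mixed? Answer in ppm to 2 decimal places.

7.09 ppm

Available chlorine delivered: 1570 g × 0.592 = 929.4 g as Cl₂.
Concentration rise: 929.4 g / 222,000 L = 4.187 mg/L = 4.19 ppm.
Final FC: 2.9 + 4.19 = 7.09 ppm.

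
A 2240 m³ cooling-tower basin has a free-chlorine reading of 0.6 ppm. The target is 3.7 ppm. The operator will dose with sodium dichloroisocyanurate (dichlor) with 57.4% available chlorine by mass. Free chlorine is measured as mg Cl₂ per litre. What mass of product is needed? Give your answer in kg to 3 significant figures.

12.1 kg

Volume: 2240 m³ = 2,240,000 L.
Chlorine deficit: 3.7 − 0.6 = 3.1 ppm = 3.1 mg/L as Cl₂.
Cl₂ equivalent needed: 3.1 mg/L × 2,240,000 L = 6,944,000 mg = 6944 g.
Product at 57.4% available chlorine: 6944 / 0.574 = 12,100 g.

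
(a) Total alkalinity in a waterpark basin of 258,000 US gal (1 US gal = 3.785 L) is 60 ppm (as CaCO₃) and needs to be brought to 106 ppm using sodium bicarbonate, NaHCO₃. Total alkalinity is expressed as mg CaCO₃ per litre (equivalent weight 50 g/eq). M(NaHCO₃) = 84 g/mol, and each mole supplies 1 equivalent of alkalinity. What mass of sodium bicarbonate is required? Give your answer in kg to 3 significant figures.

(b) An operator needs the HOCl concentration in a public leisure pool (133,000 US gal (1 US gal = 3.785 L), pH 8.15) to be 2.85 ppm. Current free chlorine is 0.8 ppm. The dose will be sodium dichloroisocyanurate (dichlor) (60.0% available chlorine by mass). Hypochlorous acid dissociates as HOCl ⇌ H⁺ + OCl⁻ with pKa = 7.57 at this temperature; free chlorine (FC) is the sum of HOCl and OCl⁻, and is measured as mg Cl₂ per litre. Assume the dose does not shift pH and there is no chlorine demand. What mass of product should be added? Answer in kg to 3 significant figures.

(a) Volume: 258,000 US gal × 3.785 L/gal = 976,530 L.
(a) Alkalinity to add: (106 − 60) = 46 mg/L as CaCO₃ × 976,530 L = 44,920 g as CaCO₃.
(a) Equivalents: 44,920 g ÷ 50 g/eq = 898.4 eq.
(a) NaHCO₃ supplies 1 eq per mole → 898.4 mol.
(a) Mass: 898.4 mol × 84 g/mol = 75,470 g.

(b) Volume: 133,000 US gal × 3.785 L/gal = 503,405 L.
(b) [OCl⁻]/[HOCl] = 10^(pH − pKa) = 10^(8.15 − 7.57) = 3.802; fraction as HOCl = 1/(1 + 3.802) = 0.2083.
(b) Free chlorine required for 2.85 ppm HOCl: 2.85 / 0.2083 = 13.69 ppm.
(b) FC to add: 13.69 − 0.8 = 12.89 mg/L as Cl₂.
(b) Cl₂ equivalent: 12.89 mg/L × 503,405 L = 6487 g.
(b) Product at 60.0% available Cl: 6487 / 0.6 = 10,810 g.

(a) 75.5 kg; (b) 10.8 kg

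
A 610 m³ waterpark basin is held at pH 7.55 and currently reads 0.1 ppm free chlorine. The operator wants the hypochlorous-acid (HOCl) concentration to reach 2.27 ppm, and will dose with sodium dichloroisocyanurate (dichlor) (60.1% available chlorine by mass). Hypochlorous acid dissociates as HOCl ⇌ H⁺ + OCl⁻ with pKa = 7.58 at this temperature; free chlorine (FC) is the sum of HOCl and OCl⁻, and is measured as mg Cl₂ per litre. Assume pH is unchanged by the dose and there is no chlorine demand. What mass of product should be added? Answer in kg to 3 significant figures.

Volume: 610 m³ = 610,000 L.
[OCl⁻]/[HOCl] = 10^(pH − pKa) = 10^(7.55 − 7.58) = 0.9333; fraction as HOCl = 1/(1 + 0.9333) = 0.5173.
Free chlorine required for 2.27 ppm HOCl: 2.27 / 0.5173 = 4.388 ppm.
FC to add: 4.388 − 0.1 = 4.288 mg/L as Cl₂.
Cl₂ equivalent: 4.288 mg/L × 610,000 L = 2616 g.
Product at 60.1% available Cl: 2616 / 0.601 = 4353 g.

4.35 kg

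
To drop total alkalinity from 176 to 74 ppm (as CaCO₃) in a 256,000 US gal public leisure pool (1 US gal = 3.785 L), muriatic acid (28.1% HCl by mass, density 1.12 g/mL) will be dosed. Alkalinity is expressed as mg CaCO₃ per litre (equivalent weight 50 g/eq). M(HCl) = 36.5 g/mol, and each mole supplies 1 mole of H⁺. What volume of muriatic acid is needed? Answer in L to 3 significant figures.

229 L

Volume: 256,000 US gal × 3.785 L/gal = 968,960 L.
Alkalinity to neutralize: (176 − 74) = 102 mg/L as CaCO₃ × 968,960 L = 98,830 g as CaCO₃.
Equivalents of H⁺ required: 98,830 ÷ 50 g/eq = 1977 eq = 1977 mol HCl.
Mass of HCl: 1977 × 36.5 = 72,150 g.
Mass of 28.1% solution: 72,150 / 0.281 = 256,800 g.
Volume: 256,800 g ÷ 1.12 g/mL = 229,200 mL.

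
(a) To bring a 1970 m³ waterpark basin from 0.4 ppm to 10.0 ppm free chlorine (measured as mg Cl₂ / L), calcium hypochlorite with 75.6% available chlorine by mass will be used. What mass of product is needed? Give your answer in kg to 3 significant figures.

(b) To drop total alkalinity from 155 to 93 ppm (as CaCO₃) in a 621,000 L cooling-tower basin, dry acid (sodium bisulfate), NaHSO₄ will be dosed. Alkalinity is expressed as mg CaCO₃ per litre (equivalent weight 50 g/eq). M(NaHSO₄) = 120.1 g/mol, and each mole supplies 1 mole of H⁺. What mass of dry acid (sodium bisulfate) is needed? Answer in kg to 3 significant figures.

(a) 25.0 kg; (b) 92.5 kg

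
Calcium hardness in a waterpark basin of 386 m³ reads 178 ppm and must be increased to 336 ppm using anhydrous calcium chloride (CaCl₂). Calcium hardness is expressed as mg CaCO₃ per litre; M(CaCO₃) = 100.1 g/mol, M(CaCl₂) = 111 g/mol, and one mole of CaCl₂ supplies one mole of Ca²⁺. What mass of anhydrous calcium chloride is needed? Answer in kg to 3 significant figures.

67.6 kg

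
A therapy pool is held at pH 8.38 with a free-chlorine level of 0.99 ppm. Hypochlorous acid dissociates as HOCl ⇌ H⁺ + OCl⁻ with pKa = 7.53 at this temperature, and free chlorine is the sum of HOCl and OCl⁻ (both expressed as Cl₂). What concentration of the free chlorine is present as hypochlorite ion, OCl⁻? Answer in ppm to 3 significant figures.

[OCl⁻]/[HOCl] = 10^(pH − pKa) = 10^(8.38 − 7.53) = 10^0.85 = 7.079.
Fraction as HOCl = 1 / (1 + 7.079) = 0.1238.
OCl⁻ = (1 − 0.1238) × 0.99 ppm = 0.8675 ppm.

0.867 ppm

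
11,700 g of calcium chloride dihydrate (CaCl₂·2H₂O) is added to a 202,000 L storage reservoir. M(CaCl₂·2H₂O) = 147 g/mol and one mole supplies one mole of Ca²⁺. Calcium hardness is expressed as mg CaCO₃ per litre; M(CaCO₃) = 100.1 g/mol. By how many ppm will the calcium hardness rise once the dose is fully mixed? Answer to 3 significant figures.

Moles of Ca²⁺: 11,700 g ÷ 147 g/mol = 79.59 mol.
As CaCO₃: 79.59 mol × 100.1 g/mol = 7967 g.
Rise: 7967 g / 202,000 L × 1000 = 39.44 mg/L.

39.4 ppm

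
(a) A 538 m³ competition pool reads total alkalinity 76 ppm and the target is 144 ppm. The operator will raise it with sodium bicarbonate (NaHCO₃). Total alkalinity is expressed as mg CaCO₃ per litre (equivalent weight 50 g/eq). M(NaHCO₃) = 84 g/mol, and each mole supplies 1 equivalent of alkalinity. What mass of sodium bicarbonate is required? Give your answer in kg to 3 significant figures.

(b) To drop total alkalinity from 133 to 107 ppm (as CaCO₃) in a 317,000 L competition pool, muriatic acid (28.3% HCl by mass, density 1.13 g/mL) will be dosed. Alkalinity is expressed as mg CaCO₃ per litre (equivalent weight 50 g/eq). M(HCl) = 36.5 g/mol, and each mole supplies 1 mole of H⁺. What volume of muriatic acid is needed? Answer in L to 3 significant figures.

(a) Volume: 538 m³ = 538,000 L.
(a) Alkalinity to add: (144 − 76) = 68 mg/L as CaCO₃ × 538,000 L = 36,580 g as CaCO₃.
(a) Equivalents: 36,580 g ÷ 50 g/eq = 731.7 eq.
(a) NaHCO₃ supplies 1 eq per mole → 731.7 mol.
(a) Mass: 731.7 mol × 84 g/mol = 61,460 g.

(b) Alkalinity to neutralize: (133 − 107) = 26 mg/L as CaCO₃ × 317,000 L = 8242 g as CaCO₃.
(b) Equivalents of H⁺ required: 8242 ÷ 50 g/eq = 164.8 eq = 164.8 mol HCl.
(b) Mass of HCl: 164.8 × 36.5 = 6017 g.
(b) Mass of 28.3% solution: 6017 / 0.283 = 21,260 g.
(b) Volume: 21,260 g ÷ 1.13 g/mL = 18,810 mL.

(a) 61.5 kg; (b) 18.8 L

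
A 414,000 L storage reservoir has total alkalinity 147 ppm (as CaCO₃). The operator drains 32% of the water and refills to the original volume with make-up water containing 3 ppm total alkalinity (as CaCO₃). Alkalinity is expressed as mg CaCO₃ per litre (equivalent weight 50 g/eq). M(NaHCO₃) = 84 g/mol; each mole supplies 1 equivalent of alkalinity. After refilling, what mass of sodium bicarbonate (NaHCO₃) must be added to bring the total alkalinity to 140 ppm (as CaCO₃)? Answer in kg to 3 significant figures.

27.2 kg

After draining 32% and refilling: 147 × 0.68 + 3 × 0.32 = 100.92 ppm.
Deficit to target: 140 − 100.92 = 39.08 mg/L.
As CaCO₃: 39.08 mg/L × 414,000 L = 16,180 g; ÷ 50 g/eq ÷ 1 = 323.6 mol NaHCO₃.
Mass: 323.6 × 84 = 27,180 g.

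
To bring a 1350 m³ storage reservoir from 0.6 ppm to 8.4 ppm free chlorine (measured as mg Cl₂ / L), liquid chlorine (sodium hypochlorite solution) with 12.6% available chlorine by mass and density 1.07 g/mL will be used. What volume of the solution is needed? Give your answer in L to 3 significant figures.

78.1 L

Volume: 1350 m³ = 1,350,000 L.
Chlorine deficit: 8.4 − 0.6 = 7.8 ppm = 7.8 mg/L as Cl₂.
Cl₂ equivalent needed: 7.8 mg/L × 1,350,000 L = 10,530,000 mg = 10,530 g.
Product at 12.6% available chlorine: 10,530 / 0.126 = 83,570 g.
Volume at density 1.07 g/mL: 83,570 g ÷ 1.07 g/mL = 78,100 mL.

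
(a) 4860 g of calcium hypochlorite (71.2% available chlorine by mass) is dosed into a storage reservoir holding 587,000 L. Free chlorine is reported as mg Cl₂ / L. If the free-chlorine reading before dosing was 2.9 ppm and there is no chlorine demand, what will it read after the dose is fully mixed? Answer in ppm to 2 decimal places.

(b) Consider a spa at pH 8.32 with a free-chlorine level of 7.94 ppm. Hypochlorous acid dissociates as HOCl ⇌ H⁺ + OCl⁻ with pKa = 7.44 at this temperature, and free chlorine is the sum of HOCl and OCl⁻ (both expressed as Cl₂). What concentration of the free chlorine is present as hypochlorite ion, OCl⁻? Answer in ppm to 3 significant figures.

(a) 8.79 ppm; (b) 7.02 ppm

(a) Available chlorine delivered: 4860 g × 0.712 = 3460 g as Cl₂.
(a) Concentration rise: 3460 g / 587,000 L = 5.895 mg/L = 5.89 ppm.
(a) Final FC: 2.9 + 5.89 = 8.79 ppm.

(b) [OCl⁻]/[HOCl] = 10^(pH − pKa) = 10^(8.32 − 7.44) = 10^0.88 = 7.586.
(b) Fraction as HOCl = 1 / (1 + 7.586) = 0.1165.
(b) OCl⁻ = (1 − 0.1165) × 7.94 ppm = 7.015 ppm.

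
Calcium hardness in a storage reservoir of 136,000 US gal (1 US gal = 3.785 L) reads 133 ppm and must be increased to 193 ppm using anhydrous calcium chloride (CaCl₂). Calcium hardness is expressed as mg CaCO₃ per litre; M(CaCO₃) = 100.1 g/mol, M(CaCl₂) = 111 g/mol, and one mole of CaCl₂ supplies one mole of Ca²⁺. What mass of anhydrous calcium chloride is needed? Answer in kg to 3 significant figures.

34.2 kg

Volume: 136,000 US gal × 3.785 L/gal = 514,760 L.
Hardness to add: (193 − 133) = 60 mg/L as CaCO₃ × 514,760 L = 30,890 g as CaCO₃.
Moles of Ca²⁺ (1 mol Ca²⁺ ≡ 1 mol CaCO₃): 30,890 / 100.1 g/mol = 308.5 mol.
Mass of CaCl₂: 308.5 × 111 = 34,250 g.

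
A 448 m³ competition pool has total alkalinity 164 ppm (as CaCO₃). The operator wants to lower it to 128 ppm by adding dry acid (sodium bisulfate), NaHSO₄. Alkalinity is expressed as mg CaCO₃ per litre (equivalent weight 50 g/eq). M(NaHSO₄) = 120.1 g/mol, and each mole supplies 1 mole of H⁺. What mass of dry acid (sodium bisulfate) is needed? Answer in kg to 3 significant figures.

Volume: 448 m³ = 448,000 L.
Alkalinity to neutralize: (164 − 128) = 36 mg/L as CaCO₃ × 448,000 L = 16,130 g as CaCO₃.
Equivalents of H⁺ required: 16,130 ÷ 50 g/eq = 322.6 eq = 322.6 mol NaHSO₄.
Mass of NaHSO₄: 322.6 × 120.1 = 38,740 g.

38.7 kg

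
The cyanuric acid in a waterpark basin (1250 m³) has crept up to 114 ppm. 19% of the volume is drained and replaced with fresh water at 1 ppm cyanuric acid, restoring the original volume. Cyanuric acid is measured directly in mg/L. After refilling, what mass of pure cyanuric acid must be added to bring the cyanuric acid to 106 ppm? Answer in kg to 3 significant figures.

16.8 kg

Volume: 1250 m³ = 1,250,000 L.
After draining 19% and refilling: 114 × 0.81 + 1 × 0.19 = 92.53 ppm.
Deficit to target: 106 − 92.53 = 13.47 mg/L.
Mass: 13.47 mg/L × 1,250,000 L = 16,840 g cyanuric acid.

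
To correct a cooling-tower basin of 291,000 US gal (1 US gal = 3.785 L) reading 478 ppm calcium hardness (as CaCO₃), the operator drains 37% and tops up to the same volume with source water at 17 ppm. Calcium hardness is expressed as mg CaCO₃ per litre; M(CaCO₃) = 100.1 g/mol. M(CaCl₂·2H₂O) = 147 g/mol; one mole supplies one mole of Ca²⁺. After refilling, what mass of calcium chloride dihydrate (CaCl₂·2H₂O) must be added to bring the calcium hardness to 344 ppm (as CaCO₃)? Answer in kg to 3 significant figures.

59.2 kg

Volume: 291,000 US gal × 3.785 L/gal = 1,101,435 L.
After draining 37% and refilling: 478 × 0.63 + 17 × 0.37 = 307.43 ppm.
Deficit to target: 344 − 307.43 = 36.57 mg/L.
As CaCO₃: 36.57 mg/L × 1,101,435 L = 40,280 g; ÷ 100.1 = 402.4 mol Ca²⁺.
Mass: 402.4 × 147 = 59,150 g.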